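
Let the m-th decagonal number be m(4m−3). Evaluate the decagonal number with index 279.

The 279th decagonal number is n(4n−3) with n = 279.
279·(4·279 − 3) = 279·1113 = 310527.

310527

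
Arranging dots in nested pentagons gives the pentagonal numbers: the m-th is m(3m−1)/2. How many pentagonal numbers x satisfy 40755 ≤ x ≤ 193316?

The n-th pentagonal number is n(3n−1)/2.
Smallest index with value ≥ 40755: n = 165 (giving 40755).
Largest index with value ≤ 193316: n = 359 (giving 193142).
Indices 165 through 359: 195 terms.

195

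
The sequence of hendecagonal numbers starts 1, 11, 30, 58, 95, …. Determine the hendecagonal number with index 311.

The 311th hendecagonal number is n(9n−7)/2 with n = 311.
311·(9·311 − 7)/2 = 311·2792/2 = 311·1396 = 434156.

434156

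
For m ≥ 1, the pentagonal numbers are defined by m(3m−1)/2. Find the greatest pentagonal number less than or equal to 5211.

5192

Solve n(3n−1)/2 ≤ 5211 for integer n.
n = 59 gives 5192 ≤ 5211, while n = 60 gives 5370 > 5211; so the answer is 5192.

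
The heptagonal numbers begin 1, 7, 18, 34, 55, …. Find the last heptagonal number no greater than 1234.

Solve n(5n−3)/2 ≤ 1234 for integer n.
n = 22 gives 1177 ≤ 1234, while n = 23 gives 1288 > 1234; so the answer is 1177.

1177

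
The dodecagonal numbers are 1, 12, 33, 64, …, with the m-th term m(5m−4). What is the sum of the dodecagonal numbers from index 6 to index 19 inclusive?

11375

Σ i(5i−4) = 5Σi² − 4Σi over i = 6..19.
Σi = 190 − 15 = 175 and Σi² = 2470 − 55 = 2415.
5·2415 − 4·175 = 11375.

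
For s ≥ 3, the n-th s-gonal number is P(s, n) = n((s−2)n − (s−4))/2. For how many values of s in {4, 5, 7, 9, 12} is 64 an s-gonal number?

s = 4: P(4, 8) = 64. ✓
s = 5: P(5, 6) = 51 and P(5, 7) = 70; 64 is not s-gonal.
s = 7: P(7, 5) = 55 and P(7, 6) = 81; 64 is not s-gonal.
s = 9: P(9, 4) = 46 and P(9, 5) = 75; 64 is not s-gonal.
s = 12: P(12, 4) = 64. ✓
Hits: s ∈ {4, 12} → 2.

2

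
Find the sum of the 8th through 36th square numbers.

16066

Σ_{i=8}^{36} i² = 16206 − 140 = 16066.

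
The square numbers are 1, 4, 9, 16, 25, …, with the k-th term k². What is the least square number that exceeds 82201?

Solve n² > 82201 for integer n.
The largest n with value ≤ 82201 is 286 (since 81796 ≤ 82201 < 82369), so the first above is n = 287, value 82369.

82369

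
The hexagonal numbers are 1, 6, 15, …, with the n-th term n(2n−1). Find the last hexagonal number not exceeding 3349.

Solve n(2n−1) ≤ 3349 for integer n.
n = 41 gives 3321 ≤ 3349, while n = 42 gives 3486 > 3349; so the answer is 3321.

3321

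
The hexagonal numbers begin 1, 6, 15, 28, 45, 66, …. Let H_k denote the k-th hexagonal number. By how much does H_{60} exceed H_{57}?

699

60·(2·60 − 1) = 7140 and 57·(2·57 − 1) = 6441.
Difference: 7140 − 6441 = 699.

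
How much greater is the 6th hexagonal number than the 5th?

Consecutive hexagonal numbers differ by 4n − 3: here 4·6 − 3 = 21.

21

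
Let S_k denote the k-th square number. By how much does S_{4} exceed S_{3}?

7

n² − (n−1)² = 2n − 1, so 4² − 3² = 2·4 − 1 = 7.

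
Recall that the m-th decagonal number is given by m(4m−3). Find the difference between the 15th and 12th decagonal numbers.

315

15·(4·15 − 3) = 855 and 12·(4·12 − 3) = 540.
Difference: 855 − 540 = 315.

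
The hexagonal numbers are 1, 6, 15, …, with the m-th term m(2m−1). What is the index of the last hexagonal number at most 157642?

281

Solve n(2n−1) ≤ 157642 for integer n.
n = 281 gives 157641 ≤ 157642, while n = 282 gives 158766 > 157642; so the answer is index 281.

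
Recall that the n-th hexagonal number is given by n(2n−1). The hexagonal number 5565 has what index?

53

Set n(2n−1) = 5565, giving 2n² − n − 5565 = 0.
The discriminant is 1 + 8·5565 = 44521, and √44521 = 211.
So n = (1 + 211) / 4 = 212/4 = 53.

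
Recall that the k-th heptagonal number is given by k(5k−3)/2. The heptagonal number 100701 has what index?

Set n(5n−3)/2 = 100701, giving 5n² − 3n − 201402 = 0.
The discriminant is 9 + 40·100701 = 4028049, and √4028049 = 2007.
So n = (3 + 2007) / 10 = 2010/10 = 201.

201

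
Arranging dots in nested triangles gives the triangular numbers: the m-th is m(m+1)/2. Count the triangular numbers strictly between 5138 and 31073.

148

The n-th triangular number is n(n+1)/2.
Smallest index with value > 5138: n = 101 (giving 5151).
Largest index with value < 31073: n = 248 (giving 30876).
Indices 101 through 248: 148 terms.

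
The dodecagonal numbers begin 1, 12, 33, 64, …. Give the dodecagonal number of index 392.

766752

The 392nd dodecagonal number is n(5n−4) with n = 392.
392·(5·392 − 4) = 392·1956 = 766752.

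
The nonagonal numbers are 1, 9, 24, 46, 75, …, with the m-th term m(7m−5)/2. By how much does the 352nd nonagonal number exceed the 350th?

4909

352·(7·352 − 5)/2 = 432784 and 350·(7·350 − 5)/2 = 427875.
Difference: 432784 − 427875 = 4909.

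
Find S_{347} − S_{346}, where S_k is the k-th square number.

693

n² − (n−1)² = 2n − 1, so 347² − 346² = 2·347 − 1 = 693.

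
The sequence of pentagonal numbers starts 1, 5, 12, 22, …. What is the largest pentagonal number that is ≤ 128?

Solve n(3n−1)/2 ≤ 128 for integer n.
n = 9 gives 117 ≤ 128, while n = 10 gives 145 > 128; so the answer is 117.

117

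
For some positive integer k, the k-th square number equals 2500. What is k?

50

We need n² = 2500, so n = √2500 = 50.
Check: 50² = 2500. ✓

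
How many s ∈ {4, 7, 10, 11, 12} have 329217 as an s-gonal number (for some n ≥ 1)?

s = 4: P(4, 573) = 328329 and P(4, 574) = 329476; 329217 is not s-gonal.
s = 7: P(7, 363) = 328878 and P(7, 364) = 330694; 329217 is not s-gonal.
s = 10: P(10, 287) = 328615 and P(10, 288) = 330912; 329217 is not s-gonal.
s = 11: P(11, 270) = 327105 and P(11, 271) = 329536; 329217 is not s-gonal.
s = 12: P(12, 257) = 329217. ✓
Hits: s ∈ {12} → 1.

1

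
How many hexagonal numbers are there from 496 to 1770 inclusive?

15

The n-th hexagonal number is n(2n−1).
Smallest index with value ≥ 496: n = 16 (giving 496).
Largest index with value ≤ 1770: n = 30 (giving 1770).
Indices 16 through 30: 15 terms.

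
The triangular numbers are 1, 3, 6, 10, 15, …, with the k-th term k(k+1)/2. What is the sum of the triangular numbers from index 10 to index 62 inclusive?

Σ i(i+1)/2 = (Σi² + Σi) / 2 over i = 10..62.
Σi = 1953 − 45 = 1908 and Σi² = 81375 − 285 = 81090.
(1·81090 + 1·1908) / 2 = 82998/2 = 41499.

41499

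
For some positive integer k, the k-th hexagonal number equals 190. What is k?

10

Set n(2n−1) = 190, giving 2n² − n − 190 = 0.
The discriminant is 1 + 8·190 = 1521, and √1521 = 39.
So n = (1 + 39) / 4 = 40/4 = 10.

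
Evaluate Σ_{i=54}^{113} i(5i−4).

Σ i(5i−4) = 5Σi² − 4Σi over i = 54..113.
Σi = 6441 − 1431 = 5010 and Σi² = 487369 − 51039 = 436330.
5·436330 − 4·5010 = 2161610.

2161610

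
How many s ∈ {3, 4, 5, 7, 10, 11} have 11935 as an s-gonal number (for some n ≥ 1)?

2

s = 3: P(3, 154) = 11935. ✓
s = 4: P(4, 109) = 11881 and P(4, 110) = 12100; 11935 is not s-gonal.
s = 5: P(5, 89) = 11837 and P(5, 90) = 12105; 11935 is not s-gonal.
s = 7: P(7, 69) = 11799 and P(7, 70) = 12145; 11935 is not s-gonal.
s = 10: P(10, 55) = 11935. ✓
s = 11: P(11, 51) = 11526 and P(11, 52) = 11986; 11935 is not s-gonal.
Hits: s ∈ {3, 10} → 2.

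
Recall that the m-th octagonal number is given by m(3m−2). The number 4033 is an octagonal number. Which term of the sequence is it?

Set n(3n−2) = 4033, giving 3n² − 2n − 4033 = 0.
The discriminant is 4 + 12·4033 = 48400, and √48400 = 220.
So n = (2 + 220) / 6 = 222/6 = 37.

37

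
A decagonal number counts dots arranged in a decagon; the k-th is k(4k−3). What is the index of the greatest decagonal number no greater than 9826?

49

Solve n(4n−3) ≤ 9826 for integer n.
n = 49 gives 9457 ≤ 9826, while n = 50 gives 9850 > 9826; so the answer is index 49.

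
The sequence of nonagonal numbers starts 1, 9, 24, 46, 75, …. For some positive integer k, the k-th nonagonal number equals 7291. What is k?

46

Set n(7n−5)/2 = 7291, giving 7n² − 5n − 14582 = 0.
The discriminant is 25 + 56·7291 = 408321, and √408321 = 639.
So n = (5 + 639) / 14 = 644/14 = 46.
Check: 46·(7·46 − 5)/2 = 7291. ✓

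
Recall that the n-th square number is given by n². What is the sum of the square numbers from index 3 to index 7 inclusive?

135

Σ_{i=3}^{7} i² = 140 − 5 = 135.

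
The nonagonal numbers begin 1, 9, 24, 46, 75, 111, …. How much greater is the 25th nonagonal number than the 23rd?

25·(7·25 − 5)/2 = 2125 and 23·(7·23 − 5)/2 = 1794.
Difference: 2125 − 1794 = 331.

331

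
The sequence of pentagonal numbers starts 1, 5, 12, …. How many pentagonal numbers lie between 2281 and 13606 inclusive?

The n-th pentagonal number is n(3n−1)/2.
Smallest index with value ≥ 2281: n = 40 (giving 2380).
Largest index with value ≤ 13606: n = 95 (giving 13490).
Indices 40 through 95: 56 terms.

56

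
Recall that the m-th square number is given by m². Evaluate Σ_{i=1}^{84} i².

Σ_{i=1}^{84} i² = 84·85·169/6 = 201110.

201110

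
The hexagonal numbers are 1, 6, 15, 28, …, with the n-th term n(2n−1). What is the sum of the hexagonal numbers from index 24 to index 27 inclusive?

5110

Σ i(2i−1) = 2Σi² − Σi over i = 24..27.
Σi = 378 − 276 = 102 and Σi² = 6930 − 4324 = 2606.
2·2606 − 1·102 = 5110.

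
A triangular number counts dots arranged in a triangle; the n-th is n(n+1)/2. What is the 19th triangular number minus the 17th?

37

19·20/2 = 190 and 17·18/2 = 153.
Difference: 190 − 153 = 37.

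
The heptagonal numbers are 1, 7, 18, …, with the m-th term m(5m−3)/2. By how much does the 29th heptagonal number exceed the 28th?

141

Consecutive heptagonal numbers differ by 5n − 4: here 5·29 − 4 = 141.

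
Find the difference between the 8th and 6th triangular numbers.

8·9/2 = 36 and 6·7/2 = 21.
Difference: 36 − 21 = 15.

15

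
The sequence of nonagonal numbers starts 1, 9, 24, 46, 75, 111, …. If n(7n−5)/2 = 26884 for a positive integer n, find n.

88

Set n(7n−5)/2 = 26884, giving 7n² − 5n − 53768 = 0.
So n = (5 + 1227) / 14 = 1232/14 = 88.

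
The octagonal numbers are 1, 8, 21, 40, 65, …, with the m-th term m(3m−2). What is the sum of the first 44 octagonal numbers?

86130

Σ i(3i−2) = 3Σi² − 2Σi over i = 1..44.
Σi = 990 and Σi² = 29370.
3·29370 − 2·990 = 86130.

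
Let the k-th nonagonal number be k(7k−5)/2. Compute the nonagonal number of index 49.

8281

49·(7·49 − 5)/2 = 49·338/2 = 49·169 = 8281.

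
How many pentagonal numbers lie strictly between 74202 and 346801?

The n-th pentagonal number is n(3n−1)/2.
Smallest index with value > 74202: n = 223 (giving 74482).
Largest index with value < 346801: n = 480 (giving 345360).
Indices 223 through 480: 258 terms.

258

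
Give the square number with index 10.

The 10th square number is n² with n = 10.
10² = 100.

100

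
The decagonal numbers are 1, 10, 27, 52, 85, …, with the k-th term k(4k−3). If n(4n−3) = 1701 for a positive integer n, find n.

21

Set n(4n−3) = 1701, giving 4n² − 3n − 1701 = 0.
The discriminant is 9 + 16·1701 = 27225, and √27225 = 165.
So n = (3 + 165) / 8 = 168/8 = 21.
Check: 21·(4·21 − 3) = 1701. ✓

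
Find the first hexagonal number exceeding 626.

Solve n(2n−1) > 626 for integer n.
The largest n with value ≤ 626 is 17 (since 561 ≤ 626 < 630), so the first above is n = 18, value 630.

630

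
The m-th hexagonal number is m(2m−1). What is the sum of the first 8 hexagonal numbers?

Σ i(2i−1) = 2Σi² − Σi over i = 1..8.
Σi = 36 and Σi² = 204.
2·204 − 1·36 = 372.

372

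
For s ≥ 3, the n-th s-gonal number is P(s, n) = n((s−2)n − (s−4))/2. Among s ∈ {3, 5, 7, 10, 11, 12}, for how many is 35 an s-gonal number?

1

s = 3: P(3, 7) = 28 and P(3, 8) = 36; 35 is not s-gonal.
s = 5: P(5, 5) = 35. ✓
s = 7: P(7, 4) = 34 and P(7, 5) = 55; 35 is not s-gonal.
s = 10: P(10, 3) = 27 and P(10, 4) = 52; 35 is not s-gonal.
s = 11: P(11, 3) = 30 and P(11, 4) = 58; 35 is not s-gonal.
s = 12: P(12, 3) = 33 and P(12, 4) = 64; 35 is not s-gonal.
Hits: s ∈ {5} → 1.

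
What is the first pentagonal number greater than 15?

22

Solve n(3n−1)/2 > 15 for integer n.
The largest n with value ≤ 15 is 3 (since 12 ≤ 15 < 22), so the first above is n = 4, value 22.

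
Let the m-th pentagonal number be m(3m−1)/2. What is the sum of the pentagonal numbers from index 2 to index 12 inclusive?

Σ i(3i−1)/2 = (3Σi² − Σi) / 2 over i = 2..12.
Σi = 78 − 1 = 77 and Σi² = 650 − 1 = 649.
(3·649 − 1·77) / 2 = 1870/2 = 935.

935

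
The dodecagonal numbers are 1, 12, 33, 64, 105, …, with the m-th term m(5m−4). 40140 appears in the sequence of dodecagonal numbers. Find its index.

Set n(5n−4) = 40140, giving 5n² − 4n − 40140 = 0.
The discriminant is 16 + 20·40140 = 802816, and √802816 = 896.
So n = (4 + 896) / 10 = 900/10 = 90.

90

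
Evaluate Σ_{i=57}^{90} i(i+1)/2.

Σ i(i+1)/2 = (Σi² + Σi) / 2 over i = 57..90.
Σi = 4095 − 1596 = 2499 and Σi² = 247065 − 60116 = 186949.
(1·186949 + 1·2499) / 2 = 189448/2 = 94724.

94724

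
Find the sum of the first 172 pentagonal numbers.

2559016

Σ i(3i−1)/2 = (3Σi² − Σi) / 2 over i = 1..172.
Σi = 14878 and Σi² = 1710970.
(3·1710970 − 1·14878) / 2 = 5118032/2 = 2559016.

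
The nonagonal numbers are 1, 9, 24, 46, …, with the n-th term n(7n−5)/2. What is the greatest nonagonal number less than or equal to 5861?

5781

Solve n(7n−5)/2 ≤ 5861 for integer n.
n = 41 gives 5781 ≤ 5861, while n = 42 gives 6069 > 5861; so the answer is 5781.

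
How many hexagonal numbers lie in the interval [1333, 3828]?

18

The n-th hexagonal number is n(2n−1).
Smallest index with value ≥ 1333: n = 27 (giving 1431).
Largest index with value ≤ 3828: n = 44 (giving 3828).
Indices 27 through 44: 18 terms.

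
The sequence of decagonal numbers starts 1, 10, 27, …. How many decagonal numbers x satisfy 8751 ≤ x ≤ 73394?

88

The n-th decagonal number is n(4n−3).
Smallest index with value ≥ 8751: n = 48 (giving 9072).
Largest index with value ≤ 73394: n = 135 (giving 72495).
Indices 48 through 135: 88 terms.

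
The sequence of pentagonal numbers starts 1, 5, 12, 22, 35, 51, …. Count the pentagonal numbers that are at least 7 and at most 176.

The n-th pentagonal number is n(3n−1)/2.
Smallest index with value ≥ 7: n = 3 (giving 12).
Largest index with value ≤ 176: n = 11 (giving 176).
Indices 3 through 11: 9 terms.

9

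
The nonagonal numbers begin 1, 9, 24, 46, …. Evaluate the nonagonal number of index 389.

The 389th nonagonal number is n(7n−5)/2 with n = 389.
389·(7·389 − 5)/2 = 389·2718/2 = 389·1359 = 528651.

528651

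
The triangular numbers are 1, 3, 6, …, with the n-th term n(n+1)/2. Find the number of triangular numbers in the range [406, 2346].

The n-th triangular number is n(n+1)/2.
Smallest index with value ≥ 406: n = 28 (giving 406).
Largest index with value ≤ 2346: n = 68 (giving 2346).
Indices 28 through 68: 41 terms.

41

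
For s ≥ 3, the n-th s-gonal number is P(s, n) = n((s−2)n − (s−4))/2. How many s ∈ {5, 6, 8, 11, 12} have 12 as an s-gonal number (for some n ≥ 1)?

s = 5: P(5, 3) = 12. ✓
s = 6: P(6, 2) = 6 and P(6, 3) = 15; 12 is not s-gonal.
s = 8: P(8, 2) = 8 and P(8, 3) = 21; 12 is not s-gonal.
s = 11: P(11, 2) = 11 and P(11, 3) = 30; 12 is not s-gonal.
s = 12: P(12, 2) = 12. ✓
Hits: s ∈ {5, 12} → 2.

2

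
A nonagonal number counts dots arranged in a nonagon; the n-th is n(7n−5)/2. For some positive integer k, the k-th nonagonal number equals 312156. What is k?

299

Set n(7n−5)/2 = 312156, giving 7n² − 5n − 624312 = 0.
The discriminant is 25 + 56·312156 = 17480761, and √17480761 = 4181.
So n = (5 + 4181) / 14 = 4186/14 = 299.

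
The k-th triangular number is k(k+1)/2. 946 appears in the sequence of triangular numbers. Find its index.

43

Set n(n+1)/2 = 946, giving n² + n − 1892 = 0.
The discriminant is 1 + 8·946 = 7569, and √7569 = 87.
So n = (-1 + 87) / 2 = 86/2 = 43.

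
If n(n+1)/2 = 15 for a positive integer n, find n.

5

Set n(n+1)/2 = 15, giving n² + n − 30 = 0.
The discriminant is 1 + 8·15 = 121, and √121 = 11.
So n = (-1 + 11) / 2 = 10/2 = 5.
Check: 5·6/2 = 15. ✓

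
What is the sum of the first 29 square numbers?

Σ_{i=1}^{29} i² = 29·30·59/6 = 8555.

8555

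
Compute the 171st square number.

The 171st square number is n² with n = 171.
171² = 29241.

29241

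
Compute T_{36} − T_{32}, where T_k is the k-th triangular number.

138

36·37/2 = 666 and 32·33/2 = 528.
Difference: 666 − 528 = 138.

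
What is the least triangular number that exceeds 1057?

Solve n(n+1)/2 > 1057 for integer n.
The largest n with value ≤ 1057 is 45 (since 1035 ≤ 1057 < 1081), so the first above is n = 46, value 1081.

1081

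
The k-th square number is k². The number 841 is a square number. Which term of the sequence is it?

We need n² = 841, so n = √841 = 29.

29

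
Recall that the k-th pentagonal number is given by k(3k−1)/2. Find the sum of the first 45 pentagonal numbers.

Σ i(3i−1)/2 = (3Σi² − Σi) / 2 over i = 1..45.
Σi = 1035 and Σi² = 31395.
(3·31395 − 1·1035) / 2 = 93150/2 = 46575.

46575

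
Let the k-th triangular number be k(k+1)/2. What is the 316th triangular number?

The 316th triangular number is n(n+1)/2 with n = 316.
316·317/2 = 100172/2 = 50086.

50086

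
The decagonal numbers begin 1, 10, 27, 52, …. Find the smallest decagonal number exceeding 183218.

184255

Solve n(4n−3) > 183218 for integer n.
The largest n with value ≤ 183218 is 214 (since 182542 ≤ 183218 < 184255), so the first above is n = 215, value 184255.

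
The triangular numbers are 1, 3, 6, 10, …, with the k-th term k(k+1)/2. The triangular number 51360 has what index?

320

Set n(n+1)/2 = 51360, giving n² + n − 102720 = 0.
So n = (-1 + 641) / 2 = 640/2 = 320.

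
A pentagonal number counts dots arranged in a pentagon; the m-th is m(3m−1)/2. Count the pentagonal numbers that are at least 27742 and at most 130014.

The n-th pentagonal number is n(3n−1)/2.
Smallest index with value ≥ 27742: n = 137 (giving 28085).
Largest index with value ≤ 130014: n = 294 (giving 129507).
Indices 137 through 294: 158 terms.

158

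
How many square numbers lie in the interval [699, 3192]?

30

The n-th square number is n².
Smallest index with value ≥ 699: n = 27 (giving 729).
Largest index with value ≤ 3192: n = 56 (giving 3136).
Indices 27 through 56: 30 terms.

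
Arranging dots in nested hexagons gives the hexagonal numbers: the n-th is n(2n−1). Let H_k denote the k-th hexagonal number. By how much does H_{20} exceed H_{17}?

219

20·(2·20 − 1) = 780 and 17·(2·17 − 1) = 561.
Difference: 780 − 561 = 219.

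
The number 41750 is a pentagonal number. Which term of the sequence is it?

Set n(3n−1)/2 = 41750, giving 3n² − n − 83500 = 0.
The discriminant is 1 + 24·41750 = 1002001, and √1002001 = 1001.
So n = (1 + 1001) / 6 = 1002/6 = 167.

167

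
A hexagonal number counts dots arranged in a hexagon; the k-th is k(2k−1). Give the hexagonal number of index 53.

5565

The 53rd hexagonal number is n(2n−1) with n = 53.
53·(2·53 − 1) = 53·105 = 5565.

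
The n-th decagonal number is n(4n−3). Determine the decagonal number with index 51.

10251

The 51st decagonal number is n(4n−3) with n = 51.
51·(4·51 − 3) = 51·201 = 10251.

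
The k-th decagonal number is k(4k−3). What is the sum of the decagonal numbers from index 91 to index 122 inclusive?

Σ i(4i−3) = 4Σi² − 3Σi over i = 91..122.
Σi = 7503 − 4095 = 3408 and Σi² = 612745 − 247065 = 365680.
4·365680 − 3·3408 = 1452496.

1452496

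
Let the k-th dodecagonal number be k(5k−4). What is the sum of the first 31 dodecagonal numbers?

50096

Σ i(5i−4) = 5Σi² − 4Σi over i = 1..31.
Σi = 496 and Σi² = 10416.
5·10416 − 4·496 = 50096.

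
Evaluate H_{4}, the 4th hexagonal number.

28

The 4th hexagonal number is n(2n−1) with n = 4.
4·(2·4 − 1) = 4·7 = 28.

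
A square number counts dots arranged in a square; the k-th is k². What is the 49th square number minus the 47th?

49² = 2401 and 47² = 2209.
Difference: 2401 − 2209 = 192.

192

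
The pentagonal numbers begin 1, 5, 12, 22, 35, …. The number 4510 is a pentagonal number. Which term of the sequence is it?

Set n(3n−1)/2 = 4510, giving 3n² − n − 9020 = 0.
The discriminant is 1 + 24·4510 = 108241, and √108241 = 329.
So n = (1 + 329) / 6 = 330/6 = 55.
Check: 55·(3·55 − 1)/2 = 4510. ✓

55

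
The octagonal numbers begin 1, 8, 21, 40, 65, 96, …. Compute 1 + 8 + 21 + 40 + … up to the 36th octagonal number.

47286

Σ i(3i−2) = 3Σi² − 2Σi over i = 1..36.
Σi = 666 and Σi² = 16206.
3·16206 − 2·666 = 47286.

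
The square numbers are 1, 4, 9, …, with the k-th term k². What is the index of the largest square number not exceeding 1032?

Solve n² ≤ 1032 for integer n.
n = 32 gives 1024 ≤ 1032, while n = 33 gives 1089 > 1032; so the answer is index 32.

32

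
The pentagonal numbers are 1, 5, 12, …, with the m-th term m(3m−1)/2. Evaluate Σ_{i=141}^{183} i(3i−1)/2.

Σ i(3i−1)/2 = (3Σi² − Σi) / 2 over i = 141..183.
Σi = 16836 − 9870 = 6966 and Σi² = 2059604 − 924490 = 1135114.
(3·1135114 − 1·6966) / 2 = 3398376/2 = 1699188.

1699188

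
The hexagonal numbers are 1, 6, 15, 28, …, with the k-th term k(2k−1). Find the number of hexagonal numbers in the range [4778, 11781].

28

The n-th hexagonal number is n(2n−1).
Smallest index with value ≥ 4778: n = 50 (giving 4950).
Largest index with value ≤ 11781: n = 77 (giving 11781).
Indices 50 through 77: 28 terms.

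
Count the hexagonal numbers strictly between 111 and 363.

6

The n-th hexagonal number is n(2n−1).
Smallest index with value > 111: n = 8 (giving 120).
Largest index with value < 363: n = 13 (giving 325).
Indices 8 through 13: 6 terms.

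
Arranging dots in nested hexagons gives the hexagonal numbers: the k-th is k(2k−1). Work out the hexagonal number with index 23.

23·(2·23 − 1) = 23·45 = 1035.

1035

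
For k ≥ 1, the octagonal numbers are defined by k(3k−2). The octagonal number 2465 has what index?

29

Set n(3n−2) = 2465, giving 3n² − 2n − 2465 = 0.
The discriminant is 4 + 12·2465 = 29584, and √29584 = 172.
So n = (2 + 172) / 6 = 174/6 = 29.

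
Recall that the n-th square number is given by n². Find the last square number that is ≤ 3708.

3600

Solve n² ≤ 3708 for integer n.
n = 60 gives 3600 ≤ 3708, while n = 61 gives 3721 > 3708; so the answer is 3600.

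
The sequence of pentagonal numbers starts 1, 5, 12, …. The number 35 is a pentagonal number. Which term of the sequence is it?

5

Set n(3n−1)/2 = 35, giving 3n² − n − 70 = 0.
So n = (1 + 29) / 6 = 30/6 = 5.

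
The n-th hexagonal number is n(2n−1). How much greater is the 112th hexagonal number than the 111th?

Consecutive hexagonal numbers differ by 4n − 3: here 4·112 − 3 = 445.

445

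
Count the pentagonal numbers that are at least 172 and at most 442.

7

The n-th pentagonal number is n(3n−1)/2.
Smallest index with value ≥ 172: n = 11 (giving 176).
Largest index with value ≤ 442: n = 17 (giving 425).
Indices 11 through 17: 7 terms.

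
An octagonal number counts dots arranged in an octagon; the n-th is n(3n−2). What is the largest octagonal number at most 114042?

Solve n(3n−2) ≤ 114042 for integer n.
n = 195 gives 113685 ≤ 114042, while n = 196 gives 114856 > 114042; so the answer is 113685.

113685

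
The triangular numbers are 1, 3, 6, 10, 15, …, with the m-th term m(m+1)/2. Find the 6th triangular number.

21

The 6th triangular number is n(n+1)/2 with n = 6.
6·7/2 = 42/2 = 21.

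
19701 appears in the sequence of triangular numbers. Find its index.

Set n(n+1)/2 = 19701, giving n² + n − 39402 = 0.
The discriminant is 1 + 8·19701 = 157609, and √157609 = 397.
So n = (-1 + 397) / 2 = 396/2 = 198.
Check: 198·199/2 = 19701. ✓

198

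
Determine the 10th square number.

10² = 100.

100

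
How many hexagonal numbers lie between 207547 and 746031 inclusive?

The n-th hexagonal number is n(2n−1).
Smallest index with value ≥ 207547: n = 323 (giving 208335).
Largest index with value ≤ 746031: n = 611 (giving 746031).
Indices 323 through 611: 289 terms.

289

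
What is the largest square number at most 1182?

Solve n² ≤ 1182 for integer n.
n = 34 gives 1156 ≤ 1182, while n = 35 gives 1225 > 1182; so the answer is 1156.

1156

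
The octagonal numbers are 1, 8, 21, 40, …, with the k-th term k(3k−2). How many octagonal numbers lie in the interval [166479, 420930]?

The n-th octagonal number is n(3n−2).
Smallest index with value ≥ 166479: n = 236 (giving 166616).
Largest index with value ≤ 420930: n = 374 (giving 418880).
Indices 236 through 374: 139 terms.

139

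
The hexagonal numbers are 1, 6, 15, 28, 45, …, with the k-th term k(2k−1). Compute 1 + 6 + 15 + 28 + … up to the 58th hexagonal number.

131747

Σ i(2i−1) = 2Σi² − Σi over i = 1..58.
Σi = 1711 and Σi² = 66729.
2·66729 − 1·1711 = 131747.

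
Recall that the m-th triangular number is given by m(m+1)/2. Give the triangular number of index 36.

666

The 36th triangular number is n(n+1)/2 with n = 36.
36·37/2 = 1332/2 = 666.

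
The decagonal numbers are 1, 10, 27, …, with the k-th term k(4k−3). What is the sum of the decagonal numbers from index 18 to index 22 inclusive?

Σ i(4i−3) = 4Σi² − 3Σi over i = 18..22.
Σi = 253 − 153 = 100 and Σi² = 3795 − 1785 = 2010.
4·2010 − 3·100 = 7740.

7740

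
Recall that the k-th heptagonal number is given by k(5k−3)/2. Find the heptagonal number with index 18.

783

18·(5·18 − 3)/2 = 18·87/2 = 783.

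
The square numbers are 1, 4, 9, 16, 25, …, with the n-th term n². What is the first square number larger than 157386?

157609

Solve n² > 157386 for integer n.
The largest n with value ≤ 157386 is 396 (since 156816 ≤ 157386 < 157609), so the first above is n = 397, value 157609.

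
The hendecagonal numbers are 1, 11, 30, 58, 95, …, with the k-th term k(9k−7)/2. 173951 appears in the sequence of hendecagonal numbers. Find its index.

197

Set n(9n−7)/2 = 173951, giving 9n² − 7n − 347902 = 0.
So n = (7 + 3539) / 18 = 3546/18 = 197.
Check: 197·(9·197 − 7)/2 = 173951. ✓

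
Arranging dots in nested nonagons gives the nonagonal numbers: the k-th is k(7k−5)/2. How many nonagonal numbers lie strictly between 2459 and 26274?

The n-th nonagonal number is n(7n−5)/2.
Smallest index with value > 2459: n = 27 (giving 2484).
Largest index with value < 26274: n = 86 (giving 25671).
Indices 27 through 86: 60 terms.

60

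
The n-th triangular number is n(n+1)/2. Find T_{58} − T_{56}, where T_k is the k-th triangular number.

58·59/2 = 1711 and 56·57/2 = 1596.
Difference: 1711 − 1596 = 115.

115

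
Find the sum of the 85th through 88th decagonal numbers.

Σ i(4i−3) = 4Σi² − 3Σi over i = 85..88.
Σi = 3916 − 3570 = 346 and Σi² = 231044 − 201110 = 29934.
4·29934 − 3·346 = 118698.

118698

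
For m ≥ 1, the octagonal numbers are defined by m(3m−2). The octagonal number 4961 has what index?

Set n(3n−2) = 4961, giving 3n² − 2n − 4961 = 0.
The discriminant is 4 + 12·4961 = 59536, and √59536 = 244.
So n = (2 + 244) / 6 = 246/6 = 41.
Check: 41·(3·41 − 2) = 4961. ✓

41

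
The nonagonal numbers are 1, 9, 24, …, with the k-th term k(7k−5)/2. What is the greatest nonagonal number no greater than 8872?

Solve n(7n−5)/2 ≤ 8872 for integer n.
n = 50 gives 8625 ≤ 8872, while n = 51 gives 8976 > 8872; so the answer is 8625.

8625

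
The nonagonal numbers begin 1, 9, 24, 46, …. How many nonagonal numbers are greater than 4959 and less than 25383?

47

The n-th nonagonal number is n(7n−5)/2.
Smallest index with value > 4959: n = 39 (giving 5226).
Largest index with value < 25383: n = 85 (giving 25075).
Indices 39 through 85: 47 terms.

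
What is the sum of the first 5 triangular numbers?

Σ i(i+1)/2 = (Σi² + Σi) / 2 over i = 1..5.
Σi = 15 and Σi² = 55.
(1·55 + 1·15) / 2 = 70/2 = 35.

35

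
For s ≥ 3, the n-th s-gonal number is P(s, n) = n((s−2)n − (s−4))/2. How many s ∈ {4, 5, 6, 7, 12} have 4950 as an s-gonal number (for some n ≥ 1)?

s = 4: P(4, 70) = 4900 and P(4, 71) = 5041; 4950 is not s-gonal.
s = 5: P(5, 57) = 4845 and P(5, 58) = 5017; 4950 is not s-gonal.
s = 6: P(6, 50) = 4950. ✓
s = 7: P(7, 44) = 4774 and P(7, 45) = 4995; 4950 is not s-gonal.
s = 12: P(12, 31) = 4681 and P(12, 32) = 4992; 4950 is not s-gonal.
Hits: s ∈ {6} → 1.

1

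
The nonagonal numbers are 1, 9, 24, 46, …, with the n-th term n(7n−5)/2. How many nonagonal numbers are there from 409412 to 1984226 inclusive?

The n-th nonagonal number is n(7n−5)/2.
Smallest index with value ≥ 409412: n = 343 (giving 410914).
Largest index with value ≤ 1984226: n = 753 (giving 1982649).
Indices 343 through 753: 411 terms.

411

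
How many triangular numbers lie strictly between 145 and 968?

The n-th triangular number is n(n+1)/2.
Smallest index with value > 145: n = 17 (giving 153).
Largest index with value < 968: n = 43 (giving 946).
Indices 17 through 43: 27 terms.

27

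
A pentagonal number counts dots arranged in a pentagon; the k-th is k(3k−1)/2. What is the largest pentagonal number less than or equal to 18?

Solve n(3n−1)/2 ≤ 18 for integer n.
n = 3 gives 12 ≤ 18, while n = 4 gives 22 > 18; so the answer is 12.

12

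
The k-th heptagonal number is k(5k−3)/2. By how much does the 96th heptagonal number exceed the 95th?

476

Consecutive heptagonal numbers differ by 5n − 4: here 5·96 − 4 = 476.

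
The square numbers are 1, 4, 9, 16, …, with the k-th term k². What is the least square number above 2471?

Solve n² > 2471 for integer n.
The largest n with value ≤ 2471 is 49 (since 2401 ≤ 2471 < 2500), so the first above is n = 50, value 2500.

2500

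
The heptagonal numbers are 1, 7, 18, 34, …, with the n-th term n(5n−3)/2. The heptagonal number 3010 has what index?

35

Set n(5n−3)/2 = 3010, giving 5n² − 3n − 6020 = 0.
The discriminant is 9 + 40·3010 = 120409, and √120409 = 347.
So n = (3 + 347) / 10 = 350/10 = 35.
Check: 35·(5·35 − 3)/2 = 3010. ✓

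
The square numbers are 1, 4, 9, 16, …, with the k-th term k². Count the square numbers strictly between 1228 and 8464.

56

The n-th square number is n².
Smallest index with value > 1228: n = 36 (giving 1296).
Largest index with value < 8464: n = 91 (giving 8281).
Indices 36 through 91: 56 terms.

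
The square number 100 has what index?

10

We need n² = 100, so n = √100 = 10.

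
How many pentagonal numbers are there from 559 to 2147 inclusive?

19

The n-th pentagonal number is n(3n−1)/2.
Smallest index with value ≥ 559: n = 20 (giving 590).
Largest index with value ≤ 2147: n = 38 (giving 2147).
Indices 20 through 38: 19 terms.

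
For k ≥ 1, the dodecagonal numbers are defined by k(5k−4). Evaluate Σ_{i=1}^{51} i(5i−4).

Σ i(5i−4) = 5Σi² − 4Σi over i = 1..51.
Σi = 1326 and Σi² = 45526.
5·45526 − 4·1326 = 222326.

222326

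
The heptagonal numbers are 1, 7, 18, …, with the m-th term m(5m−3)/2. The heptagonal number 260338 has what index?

323

Set n(5n−3)/2 = 260338, giving 5n² − 3n − 520676 = 0.
The discriminant is 9 + 40·260338 = 10413529, and √10413529 = 3227.
So n = (3 + 3227) / 10 = 3230/10 = 323.
Check: 323·(5·323 − 3)/2 = 260338. ✓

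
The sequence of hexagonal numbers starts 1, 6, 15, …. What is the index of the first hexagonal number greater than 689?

Solve n(2n−1) > 689 for integer n.
The largest n with value ≤ 689 is 18 (since 630 ≤ 689 < 703), so the first above is n = 19, value 703.

19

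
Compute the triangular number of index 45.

1035

The 45th triangular number is n(n+1)/2 with n = 45.
45·46/2 = 2070/2 = 1035.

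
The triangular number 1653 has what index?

Set n(n+1)/2 = 1653, giving n² + n − 3306 = 0.
So n = (-1 + 115) / 2 = 114/2 = 57.
Check: 57·58/2 = 1653. ✓

57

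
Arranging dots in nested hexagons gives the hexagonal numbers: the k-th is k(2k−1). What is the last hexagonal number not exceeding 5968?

5778

Solve n(2n−1) ≤ 5968 for integer n.
n = 54 gives 5778 ≤ 5968, while n = 55 gives 5995 > 5968; so the answer is 5778.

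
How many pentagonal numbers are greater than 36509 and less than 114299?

The n-th pentagonal number is n(3n−1)/2.
Smallest index with value > 36509: n = 157 (giving 36895).
Largest index with value < 114299: n = 276 (giving 114126).
Indices 157 through 276: 120 terms.

120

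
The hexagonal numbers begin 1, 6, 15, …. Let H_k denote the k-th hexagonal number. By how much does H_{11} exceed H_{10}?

Consecutive hexagonal numbers differ by 4n − 3: here 4·11 − 3 = 41.

41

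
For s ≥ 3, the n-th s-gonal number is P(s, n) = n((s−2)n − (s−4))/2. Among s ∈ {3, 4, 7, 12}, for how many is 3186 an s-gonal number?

s = 3: P(3, 79) = 3160 and P(3, 80) = 3240; 3186 is not s-gonal.
s = 4: P(4, 56) = 3136 and P(4, 57) = 3249; 3186 is not s-gonal.
s = 7: P(7, 36) = 3186. ✓
s = 12: P(12, 25) = 3025 and P(12, 26) = 3276; 3186 is not s-gonal.
Hits: s ∈ {7} → 1.

1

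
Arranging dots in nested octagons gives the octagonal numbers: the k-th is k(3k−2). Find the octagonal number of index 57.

9633

The 57th octagonal number is n(3n−2) with n = 57.
57·(3·57 − 2) = 57·169 = 9633.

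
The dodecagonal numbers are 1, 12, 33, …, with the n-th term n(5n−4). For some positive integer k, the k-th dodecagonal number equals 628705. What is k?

355

Set n(5n−4) = 628705, giving 5n² − 4n − 628705 = 0.
So n = (4 + 3546) / 10 = 3550/10 = 355.
Check: 355·(5·355 − 4) = 628705. ✓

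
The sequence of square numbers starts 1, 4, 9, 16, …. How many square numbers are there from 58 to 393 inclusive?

The n-th square number is n².
Smallest index with value ≥ 58: n = 8 (giving 64).
Largest index with value ≤ 393: n = 19 (giving 361).
Indices 8 through 19: 12 terms.

12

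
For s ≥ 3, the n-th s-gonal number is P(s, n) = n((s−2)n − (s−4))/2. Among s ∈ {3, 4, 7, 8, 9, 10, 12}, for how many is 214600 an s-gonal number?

1

s = 3: P(3, 654) = 214185 and P(3, 655) = 214840; 214600 is not s-gonal.
s = 4: P(4, 463) = 214369 and P(4, 464) = 215296; 214600 is not s-gonal.
s = 7: P(7, 293) = 214183 and P(7, 294) = 215649; 214600 is not s-gonal.
s = 8: P(8, 267) = 213333 and P(8, 268) = 214936; 214600 is not s-gonal.
s = 9: P(9, 247) = 212914 and P(9, 248) = 214644; 214600 is not s-gonal.
s = 10: P(10, 232) = 214600. ✓
s = 12: P(12, 207) = 213417 and P(12, 208) = 215488; 214600 is not s-gonal.
Hits: s ∈ {10} → 1.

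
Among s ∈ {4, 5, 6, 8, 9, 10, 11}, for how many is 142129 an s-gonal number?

1

s = 4: P(4, 377) = 142129. ✓
s = 5: P(5, 307) = 141220 and P(5, 308) = 142142; 142129 is not s-gonal.
s = 6: P(6, 266) = 141246 and P(6, 267) = 142311; 142129 is not s-gonal.
s = 8: P(8, 217) = 140833 and P(8, 218) = 142136; 142129 is not s-gonal.
s = 9: P(9, 201) = 140901 and P(9, 202) = 142309; 142129 is not s-gonal.
s = 10: P(10, 188) = 140812 and P(10, 189) = 142317; 142129 is not s-gonal.
s = 11: P(11, 178) = 141955 and P(11, 179) = 143558; 142129 is not s-gonal.
Hits: s ∈ {4} → 1.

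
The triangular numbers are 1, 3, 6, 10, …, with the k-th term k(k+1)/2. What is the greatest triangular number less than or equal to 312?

Solve n(n+1)/2 ≤ 312 for integer n.
n = 24 gives 300 ≤ 312, while n = 25 gives 325 > 312; so the answer is 300.

300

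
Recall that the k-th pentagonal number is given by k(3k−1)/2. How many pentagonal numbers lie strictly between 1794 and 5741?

28

The n-th pentagonal number is n(3n−1)/2.
Smallest index with value > 1794: n = 35 (giving 1820).
Largest index with value < 5741: n = 62 (giving 5735).
Indices 35 through 62: 28 terms.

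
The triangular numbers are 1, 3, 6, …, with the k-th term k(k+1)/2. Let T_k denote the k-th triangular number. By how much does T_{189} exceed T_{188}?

189

Consecutive triangular numbers differ by n: T_{189} − T_{188} = 189.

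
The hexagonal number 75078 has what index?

Set n(2n−1) = 75078, giving 2n² − n − 75078 = 0.
The discriminant is 1 + 8·75078 = 600625, and √600625 = 775.
So n = (1 + 775) / 4 = 776/4 = 194.

194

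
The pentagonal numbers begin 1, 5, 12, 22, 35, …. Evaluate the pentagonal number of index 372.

207390

The 372nd pentagonal number is n(3n−1)/2 with n = 372.
372·(3·372 − 1)/2 = 372·1115/2 = 207390.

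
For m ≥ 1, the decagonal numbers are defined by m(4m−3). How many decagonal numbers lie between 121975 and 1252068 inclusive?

385

The n-th decagonal number is n(4n−3).
Smallest index with value ≥ 121975: n = 175 (giving 121975).
Largest index with value ≤ 1252068: n = 559 (giving 1248247).
Indices 175 through 559: 385 terms.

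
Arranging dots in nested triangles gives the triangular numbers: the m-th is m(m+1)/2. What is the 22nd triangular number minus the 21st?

Consecutive triangular numbers differ by n: T_{22} − T_{21} = 22.

22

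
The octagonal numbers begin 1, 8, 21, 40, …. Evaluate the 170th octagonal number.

86360

The 170th octagonal number is n(3n−2) with n = 170.
170·(3·170 − 2) = 170·508 = 86360.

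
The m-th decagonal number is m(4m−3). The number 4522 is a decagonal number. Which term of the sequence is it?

Set n(4n−3) = 4522, giving 4n² − 3n − 4522 = 0.
The discriminant is 9 + 16·4522 = 72361, and √72361 = 269.
So n = (3 + 269) / 8 = 272/8 = 34.

34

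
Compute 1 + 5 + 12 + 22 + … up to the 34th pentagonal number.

Σ i(3i−1)/2 = (3Σi² − Σi) / 2 over i = 1..34.
Σi = 595 and Σi² = 13685.
(3·13685 − 1·595) / 2 = 40460/2 = 20230.

20230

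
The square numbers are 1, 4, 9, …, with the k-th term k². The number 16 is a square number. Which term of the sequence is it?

4

We need n² = 16, so n = √16 = 4.
Check: 4² = 16. ✓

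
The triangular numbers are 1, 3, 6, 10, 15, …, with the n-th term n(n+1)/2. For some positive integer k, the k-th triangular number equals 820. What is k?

Set n(n+1)/2 = 820, giving n² + n − 1640 = 0.
The discriminant is 1 + 8·820 = 6561, and √6561 = 81.
So n = (-1 + 81) / 2 = 80/2 = 40.
Check: 40·41/2 = 820. ✓

40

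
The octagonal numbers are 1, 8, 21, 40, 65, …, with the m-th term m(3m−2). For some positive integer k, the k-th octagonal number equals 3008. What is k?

Set n(3n−2) = 3008, giving 3n² − 2n − 3008 = 0.
The discriminant is 4 + 12·3008 = 36100, and √36100 = 190.
So n = (2 + 190) / 6 = 192/6 = 32.

32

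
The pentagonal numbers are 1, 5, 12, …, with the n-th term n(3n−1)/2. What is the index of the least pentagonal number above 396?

17

Solve n(3n−1)/2 > 396 for integer n.
The largest n with value ≤ 396 is 16 (since 376 ≤ 396 < 425), so the first above is n = 17, value 425.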